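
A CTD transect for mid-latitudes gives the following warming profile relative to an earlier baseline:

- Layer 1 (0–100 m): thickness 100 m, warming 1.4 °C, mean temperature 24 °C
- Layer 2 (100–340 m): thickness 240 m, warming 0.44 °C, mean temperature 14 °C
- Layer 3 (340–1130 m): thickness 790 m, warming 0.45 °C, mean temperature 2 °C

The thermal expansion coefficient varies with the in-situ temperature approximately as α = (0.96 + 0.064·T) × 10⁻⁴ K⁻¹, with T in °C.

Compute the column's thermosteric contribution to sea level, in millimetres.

Layer 1: α = (0.96 + 0.064×24)×10⁻⁴ = 2.496×10⁻⁴ K⁻¹
Layer 2: α = (0.96 + 0.064×14)×10⁻⁴ = 1.856×10⁻⁴ K⁻¹
Layer 3: α = (0.96 + 0.064×2)×10⁻⁴ = 1.088×10⁻⁴ K⁻¹
0–100 m: 1.4 × 100 × 2.496×10⁻⁴ = 0.034944 m
Layer 2: 0.44 × 1.856×10⁻⁴ × 240 = 0.01959936 m
340–1130 m: 790 × 1.088×10⁻⁴ × 0.45 = 0.0386784 m
Δh = 0.034944 + 0.01959936 + 0.0386784 = 0.09322176 m

93 mm of thermosteric rise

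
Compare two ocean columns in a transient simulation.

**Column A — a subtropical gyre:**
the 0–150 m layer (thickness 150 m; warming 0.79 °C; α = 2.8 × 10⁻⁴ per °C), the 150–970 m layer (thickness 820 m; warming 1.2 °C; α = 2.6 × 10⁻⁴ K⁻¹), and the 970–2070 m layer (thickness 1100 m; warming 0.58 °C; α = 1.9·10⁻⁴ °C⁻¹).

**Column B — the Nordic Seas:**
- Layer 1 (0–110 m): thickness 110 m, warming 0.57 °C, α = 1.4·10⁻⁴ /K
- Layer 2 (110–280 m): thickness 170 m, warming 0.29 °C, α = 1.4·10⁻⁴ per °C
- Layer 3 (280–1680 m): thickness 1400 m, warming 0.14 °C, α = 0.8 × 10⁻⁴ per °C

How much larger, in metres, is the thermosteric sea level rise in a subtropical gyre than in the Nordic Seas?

A 2.8×10⁻⁴ × 0.79 × 150 = 0.03318 m
A 150–970 m: 1.2 × 820 × 2.6×10⁻⁴ = 0.25584 m
A 970–2070 m: 1.9×10⁻⁴ × 0.58 × 1100 = 0.12122 m
A total: 0.41024 m
B Layer 1: 1.4×10⁻⁴ × 110 × 0.57 = 0.008778 m
B Layer 2: 1.4×10⁻⁴ × 170 × 0.29 = 0.006902 m
B Layer 3: 0.14 × 1400 × 0.8×10⁻⁴ = 0.01568 m
B total: 0.03136 m
Difference: 0.41024 − 0.03136 = 0.37888 m

0.379 m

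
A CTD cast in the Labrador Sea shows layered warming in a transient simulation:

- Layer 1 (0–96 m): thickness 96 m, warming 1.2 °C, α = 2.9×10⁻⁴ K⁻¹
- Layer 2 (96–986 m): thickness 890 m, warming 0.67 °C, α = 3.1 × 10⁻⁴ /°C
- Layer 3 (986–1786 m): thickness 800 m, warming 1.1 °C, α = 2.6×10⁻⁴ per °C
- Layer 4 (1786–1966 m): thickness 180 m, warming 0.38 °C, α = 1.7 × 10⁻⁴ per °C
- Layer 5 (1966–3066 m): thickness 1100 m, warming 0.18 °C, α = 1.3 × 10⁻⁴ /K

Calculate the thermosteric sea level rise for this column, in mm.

1.2 × 2.9×10⁻⁴ × 96 = 0.033408 m
96–986 m: 3.1×10⁻⁴ × 890 × 0.67 = 0.184853 m
800 × 2.6×10⁻⁴ × 1.1 = 0.22880 m
1786–1966 m: 0.38 × 180 × 1.7×10⁻⁴ = 0.011628 m
Layer 5: 1100 × 1.3×10⁻⁴ × 0.18 = 0.02574 m
Δh = 0.033408 + 0.184853 + 0.22880 + 0.011628 + 0.02574 = 0.484429 m

Δh ≈ 484 mm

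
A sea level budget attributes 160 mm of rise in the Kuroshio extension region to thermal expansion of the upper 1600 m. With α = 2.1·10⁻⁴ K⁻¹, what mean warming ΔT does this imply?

ΔT ≈ 0.48 K

ΔT = Δh/(αH) = 0.16 / (2.1×10⁻⁴ × 1600) ≈ 0.4762 K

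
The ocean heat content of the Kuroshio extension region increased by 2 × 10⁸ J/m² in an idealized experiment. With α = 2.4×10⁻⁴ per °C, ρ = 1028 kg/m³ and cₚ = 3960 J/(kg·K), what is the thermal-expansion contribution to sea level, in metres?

Δh = αQ/(ρcₚ) = 2.4×10⁻⁴ × 2×10⁸ / (1028 × 3960) ≈ 0.011791 m

about 0.0118 m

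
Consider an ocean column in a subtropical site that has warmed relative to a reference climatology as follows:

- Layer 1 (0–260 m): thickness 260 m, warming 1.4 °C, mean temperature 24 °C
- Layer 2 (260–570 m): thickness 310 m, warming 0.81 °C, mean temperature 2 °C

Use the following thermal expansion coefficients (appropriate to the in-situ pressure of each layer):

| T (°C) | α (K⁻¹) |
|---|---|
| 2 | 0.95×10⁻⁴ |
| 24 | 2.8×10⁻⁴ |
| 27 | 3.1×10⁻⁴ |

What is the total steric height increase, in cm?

12.6 cm of thermosteric rise

Layer 1 at 24 °C → α = 2.8×10⁻⁴ K⁻¹
Layer 2 at 2 °C → α = 0.95×10⁻⁴ K⁻¹
2.8×10⁻⁴ × 260 × 1.4 = 0.10192 m
Layer 2: 0.95×10⁻⁴ × 0.81 × 310 = 0.0238545 m
Δh = 0.10192 + 0.0238545 = 0.1257745 m ≈ 12.6 cm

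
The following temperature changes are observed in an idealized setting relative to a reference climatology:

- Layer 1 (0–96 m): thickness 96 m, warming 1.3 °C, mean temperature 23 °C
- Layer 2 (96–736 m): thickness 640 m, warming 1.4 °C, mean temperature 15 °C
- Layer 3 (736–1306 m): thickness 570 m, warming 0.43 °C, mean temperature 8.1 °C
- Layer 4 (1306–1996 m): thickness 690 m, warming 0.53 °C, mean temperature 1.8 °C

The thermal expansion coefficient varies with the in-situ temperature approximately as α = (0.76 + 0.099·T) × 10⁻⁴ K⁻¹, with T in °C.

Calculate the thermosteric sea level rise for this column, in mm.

312 mm of thermosteric rise

Layer 1: α = (0.76 + 0.099×23)×10⁻⁴ = 3.037×10⁻⁴ K⁻¹
Layer 2: α = (0.76 + 0.099×15)×10⁻⁴ = 2.245×10⁻⁴ K⁻¹
Layer 3: α = (0.76 + 0.099×8.1)×10⁻⁴ = 1.5619×10⁻⁴ K⁻¹
Layer 4: α = (0.76 + 0.099×1.8)×10⁻⁴ = 0.9382×10⁻⁴ K⁻¹
Layer 1: 96 × 1.3 × 3.037×10⁻⁴ = 0.03790176 m
1.4 × 640 × 2.245×10⁻⁴ = 0.201152 m
1.5619×10⁻⁴ × 570 × 0.43 = 0.038282169 m
Layer 4: 690 × 0.53 × 0.9382×10⁻⁴ = 0.034309974 m
Δh = 0.03790176 + 0.201152 + 0.038282169 + 0.034309974 = 0.311645903 m ≈ 312 mm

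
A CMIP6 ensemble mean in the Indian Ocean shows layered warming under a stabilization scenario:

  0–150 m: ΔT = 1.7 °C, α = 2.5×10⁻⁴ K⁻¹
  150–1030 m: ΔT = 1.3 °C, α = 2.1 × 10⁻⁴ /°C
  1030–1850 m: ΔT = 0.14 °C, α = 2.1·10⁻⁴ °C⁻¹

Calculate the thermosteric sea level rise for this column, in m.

0.328 m of thermosteric rise

Layer 1: 2.5×10⁻⁴ × 1.7 × 150 = 0.06375 m
150–1030 m: 2.1×10⁻⁴ × 880 × 1.3 = 0.24024 m
2.1×10⁻⁴ × 820 × 0.14 = 0.024108 m
Δh = 0.06375 + 0.24024 + 0.024108 = 0.328098 m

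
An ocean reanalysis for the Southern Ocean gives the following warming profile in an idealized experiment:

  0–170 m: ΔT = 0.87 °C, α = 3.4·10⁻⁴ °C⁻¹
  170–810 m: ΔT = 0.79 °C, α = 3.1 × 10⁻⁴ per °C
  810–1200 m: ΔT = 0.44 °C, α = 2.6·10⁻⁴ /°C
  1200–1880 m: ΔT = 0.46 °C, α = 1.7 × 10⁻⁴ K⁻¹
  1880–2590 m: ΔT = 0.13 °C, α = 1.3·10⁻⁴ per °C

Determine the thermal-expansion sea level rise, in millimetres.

about 317 mm

Layer 1: 0.87 × 3.4×10⁻⁴ × 170 = 0.050286 m
0.79 × 640 × 3.1×10⁻⁴ = 0.156736 m
0.44 × 2.6×10⁻⁴ × 390 = 0.044616 m
680 × 0.46 × 1.7×10⁻⁴ = 0.053176 m
0.13 × 710 × 1.3×10⁻⁴ = 0.011999 m
Δh = 0.050286 + 0.156736 + 0.044616 + 0.053176 + 0.011999 = 0.316813 m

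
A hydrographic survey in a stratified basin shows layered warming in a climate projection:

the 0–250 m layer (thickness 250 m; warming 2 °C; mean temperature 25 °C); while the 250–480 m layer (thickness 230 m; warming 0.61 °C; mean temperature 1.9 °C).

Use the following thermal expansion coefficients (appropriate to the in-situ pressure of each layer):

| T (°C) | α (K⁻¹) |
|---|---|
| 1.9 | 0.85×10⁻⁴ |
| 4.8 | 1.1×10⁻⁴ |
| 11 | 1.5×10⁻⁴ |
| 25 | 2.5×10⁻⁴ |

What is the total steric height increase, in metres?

about 0.14 m

Layer 1 at 25 °C → α = 2.5×10⁻⁴ K⁻¹
Layer 2 at 1.9 °C → α = 0.85×10⁻⁴ K⁻¹
0–250 m: 2 × 250 × 2.5×10⁻⁴ = 0.12500 m
0.61 × 230 × 0.85×10⁻⁴ = 0.0119255 m
Δh = 0.12500 + 0.0119255 = 0.1369255 m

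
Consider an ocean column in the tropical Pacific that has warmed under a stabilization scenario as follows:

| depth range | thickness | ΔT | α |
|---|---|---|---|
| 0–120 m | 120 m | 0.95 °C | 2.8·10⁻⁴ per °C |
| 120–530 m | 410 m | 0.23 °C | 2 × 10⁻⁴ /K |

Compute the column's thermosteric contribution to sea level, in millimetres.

0.95 × 120 × 2.8×10⁻⁴ = 0.03192 m
2×10⁻⁴ × 410 × 0.23 = 0.01886 m
Δh = 0.03192 + 0.01886 = 0.05078 m ≈ 50.8 mm

about 50.8 mm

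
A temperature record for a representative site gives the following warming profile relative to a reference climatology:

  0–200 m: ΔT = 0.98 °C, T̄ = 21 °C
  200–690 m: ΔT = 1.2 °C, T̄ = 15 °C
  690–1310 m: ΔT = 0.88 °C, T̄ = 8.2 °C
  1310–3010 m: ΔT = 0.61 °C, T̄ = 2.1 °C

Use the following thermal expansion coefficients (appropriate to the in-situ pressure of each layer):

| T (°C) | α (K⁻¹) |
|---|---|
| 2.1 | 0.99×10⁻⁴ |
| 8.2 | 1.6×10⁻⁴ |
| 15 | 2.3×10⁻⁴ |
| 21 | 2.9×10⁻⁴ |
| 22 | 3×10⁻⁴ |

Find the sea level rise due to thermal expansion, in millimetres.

Layer 1 at 21 °C → α = 2.9×10⁻⁴ K⁻¹
Layer 2 at 15 °C → α = 2.3×10⁻⁴ K⁻¹
Layer 3 at 8.2 °C → α = 1.6×10⁻⁴ K⁻¹
Layer 4 at 2.1 °C → α = 0.99×10⁻⁴ K⁻¹
Layer 1: 0.98 × 200 × 2.9×10⁻⁴ = 0.05684 m
200–690 m: 1.2 × 490 × 2.3×10⁻⁴ = 0.13524 m
690–1310 m: 0.88 × 1.6×10⁻⁴ × 620 = 0.087296 m
0.61 × 1700 × 0.99×10⁻⁴ = 0.102663 m
Δh = 0.05684 + 0.13524 + 0.087296 + 0.102663 = 0.382039 m

380 mm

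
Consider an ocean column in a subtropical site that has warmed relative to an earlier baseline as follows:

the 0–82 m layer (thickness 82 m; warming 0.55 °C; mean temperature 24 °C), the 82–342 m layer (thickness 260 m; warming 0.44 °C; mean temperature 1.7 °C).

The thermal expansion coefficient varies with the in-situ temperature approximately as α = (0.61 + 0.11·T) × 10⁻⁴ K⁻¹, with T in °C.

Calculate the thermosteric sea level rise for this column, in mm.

Layer 1: α = (0.61 + 0.11×24)×10⁻⁴ = 3.25×10⁻⁴ K⁻¹
Layer 2: α = (0.61 + 0.11×1.7)×10⁻⁴ = 0.797×10⁻⁴ K⁻¹
Layer 1: 0.55 × 3.25×10⁻⁴ × 82 = 0.0146575 m
Layer 2: 0.44 × 260 × 0.797×10⁻⁴ = 0.00911768 m
Δh = 0.0146575 + 0.00911768 = 0.02377518 m

about 24 mm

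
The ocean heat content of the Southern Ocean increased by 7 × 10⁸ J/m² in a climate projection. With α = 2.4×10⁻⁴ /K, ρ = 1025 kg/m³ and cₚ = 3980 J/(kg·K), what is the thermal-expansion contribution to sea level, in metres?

Δh ≈ 0.0412 m

Δh = αQ/(ρcₚ) = 2.4×10⁻⁴ × 7×10⁸ / (1025 × 3980) ≈ 0.041182 m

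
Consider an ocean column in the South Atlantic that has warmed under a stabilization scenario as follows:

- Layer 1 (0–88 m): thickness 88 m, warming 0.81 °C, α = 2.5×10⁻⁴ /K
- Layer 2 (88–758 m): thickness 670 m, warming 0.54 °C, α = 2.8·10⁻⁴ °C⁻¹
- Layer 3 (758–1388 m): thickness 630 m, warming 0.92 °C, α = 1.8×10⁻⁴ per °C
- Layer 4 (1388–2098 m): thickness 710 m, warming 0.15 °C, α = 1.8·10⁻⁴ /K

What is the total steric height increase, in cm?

Layer 1: 2.5×10⁻⁴ × 0.81 × 88 = 0.01782 m
Layer 2: 2.8×10⁻⁴ × 670 × 0.54 = 0.101304 m
Layer 3: 630 × 0.92 × 1.8×10⁻⁴ = 0.104328 m
Layer 4: 710 × 1.8×10⁻⁴ × 0.15 = 0.01917 m
Δh = 0.01782 + 0.101304 + 0.104328 + 0.01917 = 0.242622 m

24.3 cm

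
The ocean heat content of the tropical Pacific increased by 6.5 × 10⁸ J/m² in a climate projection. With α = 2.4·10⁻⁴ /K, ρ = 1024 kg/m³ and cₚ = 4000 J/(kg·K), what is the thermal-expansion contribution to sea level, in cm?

3.8 cm of thermosteric rise

Δh = αQ/(ρcₚ) = 2.4×10⁻⁴ × 6.5×10⁸ / (1024 × 4000) ≈ 0.038086 m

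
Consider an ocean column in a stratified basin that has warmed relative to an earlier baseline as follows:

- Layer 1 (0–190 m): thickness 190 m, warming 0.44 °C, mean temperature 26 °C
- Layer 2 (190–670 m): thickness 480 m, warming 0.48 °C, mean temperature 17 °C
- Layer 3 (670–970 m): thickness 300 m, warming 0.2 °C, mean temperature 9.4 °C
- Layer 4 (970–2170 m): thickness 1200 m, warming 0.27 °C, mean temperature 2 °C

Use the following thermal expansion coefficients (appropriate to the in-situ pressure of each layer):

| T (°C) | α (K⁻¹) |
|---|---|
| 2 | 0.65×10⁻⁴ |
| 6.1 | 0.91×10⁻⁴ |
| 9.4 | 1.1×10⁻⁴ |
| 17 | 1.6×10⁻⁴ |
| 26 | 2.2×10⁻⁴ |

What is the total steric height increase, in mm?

Layer 1 at 26 °C → α = 2.2×10⁻⁴ K⁻¹
Layer 2 at 17 °C → α = 1.6×10⁻⁴ K⁻¹
Layer 3 at 9.4 °C → α = 1.1×10⁻⁴ K⁻¹
Layer 4 at 2 °C → α = 0.65×10⁻⁴ K⁻¹
0.44 × 2.2×10⁻⁴ × 190 = 0.018392 m
1.6×10⁻⁴ × 480 × 0.48 = 0.036864 m
670–970 m: 1.1×10⁻⁴ × 0.2 × 300 = 0.00660 m
970–2170 m: 0.27 × 0.65×10⁻⁴ × 1200 = 0.02106 m
Δh = 0.018392 + 0.036864 + 0.00660 + 0.02106 = 0.082916 m

83 mm of thermosteric rise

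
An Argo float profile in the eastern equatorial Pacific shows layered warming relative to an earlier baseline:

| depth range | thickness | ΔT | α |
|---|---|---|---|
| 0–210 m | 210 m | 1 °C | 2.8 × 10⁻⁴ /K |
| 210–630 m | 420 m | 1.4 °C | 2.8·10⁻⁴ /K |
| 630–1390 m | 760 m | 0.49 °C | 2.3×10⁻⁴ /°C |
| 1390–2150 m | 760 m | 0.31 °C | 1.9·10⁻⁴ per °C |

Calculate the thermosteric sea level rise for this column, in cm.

Δh = 35 cm

2.8×10⁻⁴ × 1 × 210 = 0.05880 m
210–630 m: 2.8×10⁻⁴ × 420 × 1.4 = 0.16464 m
630–1390 m: 760 × 0.49 × 2.3×10⁻⁴ = 0.085652 m
Layer 4: 1.9×10⁻⁴ × 760 × 0.31 = 0.044764 m
Δh = 0.05880 + 0.16464 + 0.085652 + 0.044764 = 0.353856 m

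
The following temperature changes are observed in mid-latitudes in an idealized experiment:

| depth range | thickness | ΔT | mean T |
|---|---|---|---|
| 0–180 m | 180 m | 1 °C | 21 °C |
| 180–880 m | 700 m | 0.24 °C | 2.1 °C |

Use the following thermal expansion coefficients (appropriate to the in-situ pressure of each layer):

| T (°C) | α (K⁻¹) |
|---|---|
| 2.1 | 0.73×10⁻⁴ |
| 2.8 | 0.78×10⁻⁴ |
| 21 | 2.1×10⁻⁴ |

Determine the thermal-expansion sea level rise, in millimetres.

Δh ≈ 50 mm

Layer 1 at 21 °C → α = 2.1×10⁻⁴ K⁻¹
Layer 2 at 2.1 °C → α = 0.73×10⁻⁴ K⁻¹
Layer 1: 180 × 2.1×10⁻⁴ × 1 = 0.03780 m
Layer 2: 0.24 × 0.73×10⁻⁴ × 700 = 0.012264 m
Δh = 0.03780 + 0.012264 = 0.050064 m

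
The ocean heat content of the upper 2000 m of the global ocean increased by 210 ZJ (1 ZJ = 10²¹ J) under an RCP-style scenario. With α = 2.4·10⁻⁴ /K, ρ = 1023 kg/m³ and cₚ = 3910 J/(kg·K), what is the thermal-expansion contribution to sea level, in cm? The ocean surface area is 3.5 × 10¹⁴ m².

Δh ≈ 3.60 cm

Per unit area: Q = 210×10²¹ / (3.5×10¹⁴) = 6×10⁸ J/m²
Δh = αQ/(ρcₚ) = 2.4×10⁻⁴ × 6×10⁸ / (1023 × 3910) ≈ 0.036001 m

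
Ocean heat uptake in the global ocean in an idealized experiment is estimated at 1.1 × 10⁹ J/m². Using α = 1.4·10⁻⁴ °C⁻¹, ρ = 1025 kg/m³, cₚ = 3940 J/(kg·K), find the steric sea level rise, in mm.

Δh = αQ/(ρcₚ) = 1.4×10⁻⁴ × 1.1×10⁹ / (1025 × 3940) ≈ 0.038133 m

38.1 mm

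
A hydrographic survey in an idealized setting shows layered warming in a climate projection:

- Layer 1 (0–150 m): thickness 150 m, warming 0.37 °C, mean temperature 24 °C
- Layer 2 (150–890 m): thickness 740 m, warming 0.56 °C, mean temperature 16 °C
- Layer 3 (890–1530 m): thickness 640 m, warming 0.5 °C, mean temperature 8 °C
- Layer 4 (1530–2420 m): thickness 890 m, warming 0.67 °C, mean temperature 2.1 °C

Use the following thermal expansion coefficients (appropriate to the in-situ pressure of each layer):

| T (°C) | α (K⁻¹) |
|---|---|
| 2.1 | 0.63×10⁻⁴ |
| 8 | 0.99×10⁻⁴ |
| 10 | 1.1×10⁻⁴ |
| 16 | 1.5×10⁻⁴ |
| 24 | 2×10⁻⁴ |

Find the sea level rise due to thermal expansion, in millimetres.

Layer 1 at 24 °C → α = 2×10⁻⁴ K⁻¹
Layer 2 at 16 °C → α = 1.5×10⁻⁴ K⁻¹
Layer 3 at 8 °C → α = 0.99×10⁻⁴ K⁻¹
Layer 4 at 2.1 °C → α = 0.63×10⁻⁴ K⁻¹
0–150 m: 150 × 2×10⁻⁴ × 0.37 = 0.01110 m
150–890 m: 1.5×10⁻⁴ × 740 × 0.56 = 0.06216 m
890–1530 m: 0.99×10⁻⁴ × 640 × 0.5 = 0.03168 m
1530–2420 m: 0.67 × 0.63×10⁻⁴ × 890 = 0.0375669 m
Δh = 0.01110 + 0.06216 + 0.03168 + 0.0375669 = 0.1425069 m

Δh = 143 mm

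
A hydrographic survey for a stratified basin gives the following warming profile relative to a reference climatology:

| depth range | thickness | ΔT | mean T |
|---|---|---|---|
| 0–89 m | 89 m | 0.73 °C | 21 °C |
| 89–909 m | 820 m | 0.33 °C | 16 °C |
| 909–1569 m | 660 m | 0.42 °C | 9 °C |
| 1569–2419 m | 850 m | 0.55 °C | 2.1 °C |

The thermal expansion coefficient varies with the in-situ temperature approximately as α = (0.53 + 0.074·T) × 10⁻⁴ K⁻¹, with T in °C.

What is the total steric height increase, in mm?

Δh = 125 mm

Layer 1: α = (0.53 + 0.074×21)×10⁻⁴ = 2.084×10⁻⁴ K⁻¹
Layer 2: α = (0.53 + 0.074×16)×10⁻⁴ = 1.714×10⁻⁴ K⁻¹
Layer 3: α = (0.53 + 0.074×9)×10⁻⁴ = 1.196×10⁻⁴ K⁻¹
Layer 4: α = (0.53 + 0.074×2.1)×10⁻⁴ = 0.6854×10⁻⁴ K⁻¹
0.73 × 2.084×10⁻⁴ × 89 = 0.013539748 m
820 × 1.714×10⁻⁴ × 0.33 = 0.04638084 m
909–1569 m: 1.196×10⁻⁴ × 0.42 × 660 = 0.03315312 m
1569–2419 m: 0.55 × 0.6854×10⁻⁴ × 850 = 0.03204245 m
Δh = 0.013539748 + 0.04638084 + 0.03315312 + 0.03204245 = 0.125116158 m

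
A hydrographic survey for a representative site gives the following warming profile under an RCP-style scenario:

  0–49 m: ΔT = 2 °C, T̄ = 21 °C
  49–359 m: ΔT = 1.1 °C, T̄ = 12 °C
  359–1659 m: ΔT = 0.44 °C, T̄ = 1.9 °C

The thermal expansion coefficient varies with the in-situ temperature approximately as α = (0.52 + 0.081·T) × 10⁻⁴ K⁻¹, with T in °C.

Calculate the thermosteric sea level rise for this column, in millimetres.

Layer 1: α = (0.52 + 0.081×21)×10⁻⁴ = 2.221×10⁻⁴ K⁻¹
Layer 2: α = (0.52 + 0.081×12)×10⁻⁴ = 1.492×10⁻⁴ K⁻¹
Layer 3: α = (0.52 + 0.081×1.9)×10⁻⁴ = 0.6739×10⁻⁴ K⁻¹
2 × 49 × 2.221×10⁻⁴ = 0.0217658 m
1.1 × 1.492×10⁻⁴ × 310 = 0.0508772 m
1300 × 0.44 × 0.6739×10⁻⁴ = 0.03854708 m
Δh = 0.0217658 + 0.0508772 + 0.03854708 = 0.11119008 m ≈ 110 mm

110 mm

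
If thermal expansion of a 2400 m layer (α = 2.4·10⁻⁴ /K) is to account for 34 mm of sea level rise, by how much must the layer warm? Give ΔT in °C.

ΔT = Δh/(αH) = 0.034 / (2.4×10⁻⁴ × 2400) ≈ 0.05903 °C

about 0.0590 °C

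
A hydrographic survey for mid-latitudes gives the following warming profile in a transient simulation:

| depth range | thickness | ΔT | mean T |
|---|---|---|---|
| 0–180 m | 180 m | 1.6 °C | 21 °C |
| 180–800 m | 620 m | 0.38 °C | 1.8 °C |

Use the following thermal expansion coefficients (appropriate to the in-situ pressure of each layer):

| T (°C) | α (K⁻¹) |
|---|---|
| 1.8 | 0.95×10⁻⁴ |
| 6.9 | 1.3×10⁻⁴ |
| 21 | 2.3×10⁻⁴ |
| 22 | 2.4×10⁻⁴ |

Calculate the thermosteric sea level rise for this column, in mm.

Layer 1 at 21 °C → α = 2.3×10⁻⁴ K⁻¹
Layer 2 at 1.8 °C → α = 0.95×10⁻⁴ K⁻¹
180 × 2.3×10⁻⁴ × 1.6 = 0.06624 m
180–800 m: 0.95×10⁻⁴ × 0.38 × 620 = 0.022382 m
Δh = 0.06624 + 0.022382 = 0.088622 m ≈ 89 mm

about 89 mm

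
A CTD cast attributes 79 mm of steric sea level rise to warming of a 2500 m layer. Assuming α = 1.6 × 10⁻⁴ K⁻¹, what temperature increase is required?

ΔT = Δh/(αH) = 0.079 / (1.6×10⁻⁴ × 2500) = 0.1975 K

about 0.20 K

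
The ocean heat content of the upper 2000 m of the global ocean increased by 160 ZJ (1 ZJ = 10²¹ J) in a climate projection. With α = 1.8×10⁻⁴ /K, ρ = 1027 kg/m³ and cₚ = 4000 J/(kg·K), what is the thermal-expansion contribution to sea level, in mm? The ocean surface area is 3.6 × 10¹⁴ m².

19.5 mm

Per unit area: Q = 160×10²¹ / (3.6×10¹⁴) ≈ 4.444×10⁸ J/m²
Δh = αQ/(ρcₚ) = 1.8×10⁻⁴ × 4.444×10⁸ / (1027 × 4000) ≈ 0.019472 m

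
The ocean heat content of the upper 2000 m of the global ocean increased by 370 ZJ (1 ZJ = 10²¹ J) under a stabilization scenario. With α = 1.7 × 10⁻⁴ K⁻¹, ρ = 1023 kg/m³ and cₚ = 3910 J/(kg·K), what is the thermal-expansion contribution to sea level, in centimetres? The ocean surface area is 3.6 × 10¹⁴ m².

4.37 cm of thermosteric rise

Per unit area: Q = 370×10²¹ / (3.6×10¹⁴) ≈ 1.028×10⁹ J/m²
Δh = αQ/(ρcₚ) = 1.7×10⁻⁴ × 1.028×10⁹ / (1023 × 3910) ≈ 0.043691 m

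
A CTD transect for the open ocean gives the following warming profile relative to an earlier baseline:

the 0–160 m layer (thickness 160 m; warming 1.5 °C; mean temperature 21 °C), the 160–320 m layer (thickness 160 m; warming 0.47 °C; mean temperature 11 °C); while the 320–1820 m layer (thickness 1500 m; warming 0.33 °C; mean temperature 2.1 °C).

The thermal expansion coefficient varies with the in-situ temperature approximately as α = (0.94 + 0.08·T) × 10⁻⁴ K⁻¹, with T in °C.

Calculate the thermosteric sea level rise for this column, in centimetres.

about 13.1 cm

Layer 1: α = (0.94 + 0.08×21)×10⁻⁴ = 2.62×10⁻⁴ K⁻¹
Layer 2: α = (0.94 + 0.08×11)×10⁻⁴ = 1.82×10⁻⁴ K⁻¹
Layer 3: α = (0.94 + 0.08×2.1)×10⁻⁴ = 1.108×10⁻⁴ K⁻¹
1.5 × 2.62×10⁻⁴ × 160 = 0.06288 m
Layer 2: 160 × 1.82×10⁻⁴ × 0.47 = 0.0136864 m
Layer 3: 1500 × 0.33 × 1.108×10⁻⁴ = 0.054846 m
Δh = 0.06288 + 0.0136864 + 0.054846 = 0.1314124 m ≈ 13.1 cm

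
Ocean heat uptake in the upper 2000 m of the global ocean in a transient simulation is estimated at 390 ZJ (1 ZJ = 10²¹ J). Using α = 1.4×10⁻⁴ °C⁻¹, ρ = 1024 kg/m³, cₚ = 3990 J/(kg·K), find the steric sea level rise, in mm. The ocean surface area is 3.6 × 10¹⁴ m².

37.1 mm of thermosteric rise

Per unit area: Q = 390×10²¹ / (3.6×10¹⁴) ≈ 1.083×10⁹ J/m²
Δh = αQ/(ρcₚ) = 1.4×10⁻⁴ × 1.083×10⁹ / (1024 × 3990) ≈ 0.037109 m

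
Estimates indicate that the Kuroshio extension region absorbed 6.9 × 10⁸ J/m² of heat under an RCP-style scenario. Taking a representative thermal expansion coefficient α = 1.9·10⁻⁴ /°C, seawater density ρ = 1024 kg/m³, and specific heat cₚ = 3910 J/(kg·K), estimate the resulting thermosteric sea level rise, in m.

0.0327 m of thermosteric rise

Δh = αQ/(ρcₚ) = 1.9×10⁻⁴ × 6.9×10⁸ / (1024 × 3910) ≈ 0.032744 m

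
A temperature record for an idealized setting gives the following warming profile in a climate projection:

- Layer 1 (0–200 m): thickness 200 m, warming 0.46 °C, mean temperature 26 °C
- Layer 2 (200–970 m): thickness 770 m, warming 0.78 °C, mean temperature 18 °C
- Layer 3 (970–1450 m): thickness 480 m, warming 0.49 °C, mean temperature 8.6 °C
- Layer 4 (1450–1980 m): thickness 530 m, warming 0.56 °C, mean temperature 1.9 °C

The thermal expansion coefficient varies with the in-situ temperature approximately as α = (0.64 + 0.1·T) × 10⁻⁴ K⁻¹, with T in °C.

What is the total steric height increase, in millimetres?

Layer 1: α = (0.64 + 0.1×26)×10⁻⁴ = 3.24×10⁻⁴ K⁻¹
Layer 2: α = (0.64 + 0.1×18)×10⁻⁴ = 2.44×10⁻⁴ K⁻¹
Layer 3: α = (0.64 + 0.1×8.6)×10⁻⁴ = 1.5×10⁻⁴ K⁻¹
Layer 4: α = (0.64 + 0.1×1.9)×10⁻⁴ = 0.83×10⁻⁴ K⁻¹
0.46 × 200 × 3.24×10⁻⁴ = 0.029808 m
0.78 × 2.44×10⁻⁴ × 770 = 0.1465464 m
Layer 3: 1.5×10⁻⁴ × 480 × 0.49 = 0.03528 m
Layer 4: 0.83×10⁻⁴ × 0.56 × 530 = 0.0246344 m
Δh = 0.029808 + 0.1465464 + 0.03528 + 0.0246344 = 0.2362688 m

236 mm of thermosteric rise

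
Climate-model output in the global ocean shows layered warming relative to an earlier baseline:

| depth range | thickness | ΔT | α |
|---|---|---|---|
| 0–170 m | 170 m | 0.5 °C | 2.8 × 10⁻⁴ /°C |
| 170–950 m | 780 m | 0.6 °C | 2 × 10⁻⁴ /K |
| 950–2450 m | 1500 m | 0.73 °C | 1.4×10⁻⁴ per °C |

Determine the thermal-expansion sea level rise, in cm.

Δh = 27 cm

0–170 m: 170 × 2.8×10⁻⁴ × 0.5 = 0.02380 m
170–950 m: 2×10⁻⁴ × 0.6 × 780 = 0.09360 m
1.4×10⁻⁴ × 1500 × 0.73 = 0.15330 m
Δh = 0.02380 + 0.09360 + 0.15330 = 0.27070 m ≈ 27 cm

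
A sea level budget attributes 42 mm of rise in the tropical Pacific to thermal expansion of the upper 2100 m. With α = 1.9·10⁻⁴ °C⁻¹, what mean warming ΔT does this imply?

ΔT = Δh/(αH) = 0.042 / (1.9×10⁻⁴ × 2100) ≈ 0.1053 K

about 0.11 K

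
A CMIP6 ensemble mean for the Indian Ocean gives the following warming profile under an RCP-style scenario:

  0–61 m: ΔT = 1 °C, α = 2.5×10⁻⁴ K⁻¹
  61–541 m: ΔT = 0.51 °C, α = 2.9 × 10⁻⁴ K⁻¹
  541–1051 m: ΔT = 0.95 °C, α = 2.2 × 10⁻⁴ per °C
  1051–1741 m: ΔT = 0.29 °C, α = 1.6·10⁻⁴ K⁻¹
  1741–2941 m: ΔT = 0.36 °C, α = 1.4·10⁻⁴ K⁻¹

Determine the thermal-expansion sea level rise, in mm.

61 × 2.5×10⁻⁴ × 1 = 0.01525 m
61–541 m: 480 × 0.51 × 2.9×10⁻⁴ = 0.070992 m
Layer 3: 2.2×10⁻⁴ × 510 × 0.95 = 0.10659 m
Layer 4: 690 × 1.6×10⁻⁴ × 0.29 = 0.032016 m
Layer 5: 1200 × 0.36 × 1.4×10⁻⁴ = 0.06048 m
Δh = 0.01525 + 0.070992 + 0.10659 + 0.032016 + 0.06048 = 0.285328 m

285 mm of thermosteric rise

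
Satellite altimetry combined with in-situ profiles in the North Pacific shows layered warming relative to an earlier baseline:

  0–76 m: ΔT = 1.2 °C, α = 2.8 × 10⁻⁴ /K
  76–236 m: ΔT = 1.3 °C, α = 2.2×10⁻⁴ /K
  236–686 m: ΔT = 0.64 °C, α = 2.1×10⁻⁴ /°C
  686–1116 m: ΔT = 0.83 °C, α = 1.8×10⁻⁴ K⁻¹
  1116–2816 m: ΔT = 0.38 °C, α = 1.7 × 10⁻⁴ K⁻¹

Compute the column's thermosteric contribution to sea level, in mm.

2.8×10⁻⁴ × 1.2 × 76 = 0.025536 m
160 × 2.2×10⁻⁴ × 1.3 = 0.04576 m
0.64 × 2.1×10⁻⁴ × 450 = 0.06048 m
Layer 4: 430 × 1.8×10⁻⁴ × 0.83 = 0.064242 m
Layer 5: 0.38 × 1.7×10⁻⁴ × 1700 = 0.10982 m
Δh = 0.025536 + 0.04576 + 0.06048 + 0.064242 + 0.10982 = 0.305838 m

Δh = 310 mm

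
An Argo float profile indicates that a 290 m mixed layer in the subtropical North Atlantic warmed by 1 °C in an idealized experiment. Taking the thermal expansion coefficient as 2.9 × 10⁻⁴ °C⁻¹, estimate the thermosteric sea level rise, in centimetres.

Δh = 8.4 cm

Δh = αΔT·H = 2.9×10⁻⁴ × 1 × 290 = 0.08410 m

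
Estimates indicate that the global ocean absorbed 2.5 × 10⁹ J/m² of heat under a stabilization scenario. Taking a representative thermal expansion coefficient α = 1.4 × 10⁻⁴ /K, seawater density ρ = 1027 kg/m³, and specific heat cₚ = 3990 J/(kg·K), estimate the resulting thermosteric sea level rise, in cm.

Δh ≈ 8.54 cm

Δh = αQ/(ρcₚ) = 1.4×10⁻⁴ × 2.5×10⁹ / (1027 × 3990) ≈ 0.085413 m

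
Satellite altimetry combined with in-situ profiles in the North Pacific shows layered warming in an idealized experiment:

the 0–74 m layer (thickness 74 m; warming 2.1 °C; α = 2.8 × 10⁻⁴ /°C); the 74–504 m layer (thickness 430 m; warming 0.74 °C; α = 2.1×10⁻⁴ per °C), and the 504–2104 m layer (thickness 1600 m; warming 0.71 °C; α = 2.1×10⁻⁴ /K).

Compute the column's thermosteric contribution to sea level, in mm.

349 mm

74 × 2.8×10⁻⁴ × 2.1 = 0.043512 m
Layer 2: 2.1×10⁻⁴ × 0.74 × 430 = 0.066822 m
504–2104 m: 2.1×10⁻⁴ × 0.71 × 1600 = 0.23856 m
Δh = 0.043512 + 0.066822 + 0.23856 = 0.348894 m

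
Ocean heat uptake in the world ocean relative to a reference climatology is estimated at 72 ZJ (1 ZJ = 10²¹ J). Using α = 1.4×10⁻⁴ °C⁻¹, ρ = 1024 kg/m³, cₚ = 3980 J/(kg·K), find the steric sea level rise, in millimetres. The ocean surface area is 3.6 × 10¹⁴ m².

about 6.87 mm

Per unit area: Q = 72×10²¹ / (3.6×10¹⁴) = 2×10⁸ J/m²
Δh = αQ/(ρcₚ) = 1.4×10⁻⁴ × 2×10⁸ / (1024 × 3980) ≈ 0.0068703 m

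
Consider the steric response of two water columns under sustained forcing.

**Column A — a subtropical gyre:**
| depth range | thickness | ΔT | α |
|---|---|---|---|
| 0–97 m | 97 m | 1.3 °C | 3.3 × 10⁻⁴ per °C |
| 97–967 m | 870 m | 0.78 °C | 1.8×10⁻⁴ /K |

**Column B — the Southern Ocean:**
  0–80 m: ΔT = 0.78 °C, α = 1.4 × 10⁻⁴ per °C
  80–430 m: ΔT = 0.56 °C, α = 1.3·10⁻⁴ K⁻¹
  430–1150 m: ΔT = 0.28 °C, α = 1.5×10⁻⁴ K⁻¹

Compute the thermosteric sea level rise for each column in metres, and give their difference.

A 0–97 m: 3.3×10⁻⁴ × 1.3 × 97 = 0.041613 m
A Layer 2: 0.78 × 1.8×10⁻⁴ × 870 = 0.122148 m
A total: 0.163761 m
B 0.78 × 1.4×10⁻⁴ × 80 = 0.008736 m
B 350 × 1.3×10⁻⁴ × 0.56 = 0.02548 m
B 430–1150 m: 720 × 0.28 × 1.5×10⁻⁴ = 0.03024 m
B total: 0.064456 m
Difference: 0.163761 − 0.064456 = 0.099305 m

A: 0.164 m; B: 0.0645 m; difference 0.0993 m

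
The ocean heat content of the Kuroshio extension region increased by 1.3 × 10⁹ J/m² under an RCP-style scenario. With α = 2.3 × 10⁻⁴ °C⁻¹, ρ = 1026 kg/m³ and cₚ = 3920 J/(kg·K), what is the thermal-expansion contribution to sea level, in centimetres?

about 7.4 cm

Δh = αQ/(ρcₚ) = 2.3×10⁻⁴ × 1.3×10⁹ / (1026 × 3920) ≈ 0.074343 m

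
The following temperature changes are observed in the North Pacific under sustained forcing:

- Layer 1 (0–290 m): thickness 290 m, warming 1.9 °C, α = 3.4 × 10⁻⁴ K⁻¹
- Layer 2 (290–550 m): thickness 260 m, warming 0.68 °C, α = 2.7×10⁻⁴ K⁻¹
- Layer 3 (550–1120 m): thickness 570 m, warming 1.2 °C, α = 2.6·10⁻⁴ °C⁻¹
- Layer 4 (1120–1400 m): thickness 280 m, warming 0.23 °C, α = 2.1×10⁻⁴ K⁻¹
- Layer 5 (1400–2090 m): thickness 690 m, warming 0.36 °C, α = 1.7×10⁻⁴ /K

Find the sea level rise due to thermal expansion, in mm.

0–290 m: 1.9 × 3.4×10⁻⁴ × 290 = 0.18734 m
290–550 m: 2.7×10⁻⁴ × 260 × 0.68 = 0.047736 m
550–1120 m: 570 × 2.6×10⁻⁴ × 1.2 = 0.17784 m
280 × 2.1×10⁻⁴ × 0.23 = 0.013524 m
1400–2090 m: 1.7×10⁻⁴ × 690 × 0.36 = 0.042228 m
Δh = 0.18734 + 0.047736 + 0.17784 + 0.013524 + 0.042228 = 0.468668 m

470 mm of thermosteric rise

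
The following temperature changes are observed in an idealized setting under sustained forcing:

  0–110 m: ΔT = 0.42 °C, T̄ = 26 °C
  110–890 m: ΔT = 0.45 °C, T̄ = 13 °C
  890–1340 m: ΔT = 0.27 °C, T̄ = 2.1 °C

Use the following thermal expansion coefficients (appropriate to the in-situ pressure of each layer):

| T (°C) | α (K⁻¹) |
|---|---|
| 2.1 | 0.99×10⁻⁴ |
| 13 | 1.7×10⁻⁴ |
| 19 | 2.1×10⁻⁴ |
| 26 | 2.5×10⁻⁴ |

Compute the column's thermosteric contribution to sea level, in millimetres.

Layer 1 at 26 °C → α = 2.5×10⁻⁴ K⁻¹
Layer 2 at 13 °C → α = 1.7×10⁻⁴ K⁻¹
Layer 3 at 2.1 °C → α = 0.99×10⁻⁴ K⁻¹
110 × 2.5×10⁻⁴ × 0.42 = 0.01155 m
110–890 m: 0.45 × 1.7×10⁻⁴ × 780 = 0.05967 m
Layer 3: 450 × 0.99×10⁻⁴ × 0.27 = 0.0120285 m
Δh = 0.01155 + 0.05967 + 0.0120285 = 0.0832485 m

Δh = 83.2 mm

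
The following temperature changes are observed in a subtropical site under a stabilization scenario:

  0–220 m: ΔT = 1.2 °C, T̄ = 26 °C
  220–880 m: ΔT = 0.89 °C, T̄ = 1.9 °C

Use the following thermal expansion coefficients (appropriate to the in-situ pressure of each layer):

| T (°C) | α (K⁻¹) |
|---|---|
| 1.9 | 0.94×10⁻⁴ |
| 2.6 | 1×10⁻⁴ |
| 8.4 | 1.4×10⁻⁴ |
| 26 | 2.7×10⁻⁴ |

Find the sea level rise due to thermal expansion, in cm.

Δh ≈ 12.6 cm

Layer 1 at 26 °C → α = 2.7×10⁻⁴ K⁻¹
Layer 2 at 1.9 °C → α = 0.94×10⁻⁴ K⁻¹
0–220 m: 2.7×10⁻⁴ × 220 × 1.2 = 0.07128 m
220–880 m: 660 × 0.89 × 0.94×10⁻⁴ = 0.0552156 m
Δh = 0.07128 + 0.0552156 = 0.1264956 m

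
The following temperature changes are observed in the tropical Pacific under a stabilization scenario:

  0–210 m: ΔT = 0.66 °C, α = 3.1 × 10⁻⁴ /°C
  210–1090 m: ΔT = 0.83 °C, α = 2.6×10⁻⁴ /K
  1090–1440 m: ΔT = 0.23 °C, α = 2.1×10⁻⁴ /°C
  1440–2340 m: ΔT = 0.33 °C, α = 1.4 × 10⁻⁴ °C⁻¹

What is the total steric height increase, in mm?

Layer 1: 210 × 3.1×10⁻⁴ × 0.66 = 0.042966 m
Layer 2: 880 × 0.83 × 2.6×10⁻⁴ = 0.189904 m
Layer 3: 0.23 × 350 × 2.1×10⁻⁴ = 0.016905 m
1.4×10⁻⁴ × 900 × 0.33 = 0.04158 m
Δh = 0.042966 + 0.189904 + 0.016905 + 0.04158 = 0.291355 m

Δh = 291 mm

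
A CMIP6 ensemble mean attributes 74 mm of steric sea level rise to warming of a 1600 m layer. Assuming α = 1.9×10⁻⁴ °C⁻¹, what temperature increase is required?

0.243 K

ΔT = Δh/(αH) = 0.074 / (1.9×10⁻⁴ × 1600) ≈ 0.2434 K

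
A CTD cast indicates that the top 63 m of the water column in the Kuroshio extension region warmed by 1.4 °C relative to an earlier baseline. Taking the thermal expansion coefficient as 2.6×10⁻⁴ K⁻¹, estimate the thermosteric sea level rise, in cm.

Δh = αΔT·H = 2.6×10⁻⁴ × 1.4 × 63 = 0.022932 m

about 2.29 cm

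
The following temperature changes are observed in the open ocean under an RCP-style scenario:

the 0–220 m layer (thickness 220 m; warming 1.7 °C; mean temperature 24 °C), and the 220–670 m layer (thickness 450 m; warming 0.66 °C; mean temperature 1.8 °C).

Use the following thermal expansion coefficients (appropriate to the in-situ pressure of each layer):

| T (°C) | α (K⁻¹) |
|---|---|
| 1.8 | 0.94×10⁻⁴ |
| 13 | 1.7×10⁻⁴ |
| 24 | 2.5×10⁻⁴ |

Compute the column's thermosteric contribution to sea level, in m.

Layer 1 at 24 °C → α = 2.5×10⁻⁴ K⁻¹
Layer 2 at 1.8 °C → α = 0.94×10⁻⁴ K⁻¹
0–220 m: 2.5×10⁻⁴ × 220 × 1.7 = 0.09350 m
220–670 m: 0.66 × 0.94×10⁻⁴ × 450 = 0.027918 m
Δh = 0.09350 + 0.027918 = 0.121418 m

Δh ≈ 0.12 m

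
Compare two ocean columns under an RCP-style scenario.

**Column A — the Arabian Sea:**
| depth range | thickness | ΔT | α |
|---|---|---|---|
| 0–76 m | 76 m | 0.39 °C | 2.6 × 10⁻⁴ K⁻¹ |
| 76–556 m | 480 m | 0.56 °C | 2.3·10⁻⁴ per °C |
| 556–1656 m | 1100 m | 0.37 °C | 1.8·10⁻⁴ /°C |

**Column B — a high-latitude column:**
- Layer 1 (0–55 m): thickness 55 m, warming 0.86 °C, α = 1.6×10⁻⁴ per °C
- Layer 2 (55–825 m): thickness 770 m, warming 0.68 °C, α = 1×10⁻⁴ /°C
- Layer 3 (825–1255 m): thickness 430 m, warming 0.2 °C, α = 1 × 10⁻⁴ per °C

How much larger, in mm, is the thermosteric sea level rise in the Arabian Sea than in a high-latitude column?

A 0.39 × 2.6×10⁻⁴ × 76 = 0.0077064 m
A 76–556 m: 480 × 2.3×10⁻⁴ × 0.56 = 0.061824 m
A 556–1656 m: 0.37 × 1.8×10⁻⁴ × 1100 = 0.07326 m
A total: 0.1427904 m
B 0.86 × 1.6×10⁻⁴ × 55 = 0.007568 m
B Layer 2: 770 × 0.68 × 1×10⁻⁴ = 0.05236 m
B 825–1255 m: 430 × 1×10⁻⁴ × 0.2 = 0.00860 m
B total: 0.068528 m
Difference: 0.1427904 − 0.068528 = 0.0742624 m

74 mm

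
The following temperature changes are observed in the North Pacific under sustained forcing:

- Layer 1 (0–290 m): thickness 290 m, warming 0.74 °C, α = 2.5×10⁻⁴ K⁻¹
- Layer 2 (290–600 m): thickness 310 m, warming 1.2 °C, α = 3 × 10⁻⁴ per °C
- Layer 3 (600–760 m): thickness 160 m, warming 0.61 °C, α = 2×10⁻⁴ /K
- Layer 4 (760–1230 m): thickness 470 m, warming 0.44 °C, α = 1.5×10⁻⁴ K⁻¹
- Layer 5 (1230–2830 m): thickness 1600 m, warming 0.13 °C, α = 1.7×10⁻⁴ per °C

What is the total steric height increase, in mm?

Δh = 251 mm

2.5×10⁻⁴ × 290 × 0.74 = 0.05365 m
290–600 m: 3×10⁻⁴ × 1.2 × 310 = 0.11160 m
Layer 3: 160 × 0.61 × 2×10⁻⁴ = 0.01952 m
470 × 0.44 × 1.5×10⁻⁴ = 0.03102 m
1230–2830 m: 0.13 × 1600 × 1.7×10⁻⁴ = 0.03536 m
Δh = 0.05365 + 0.11160 + 0.01952 + 0.03102 + 0.03536 = 0.25115 m ≈ 251 mm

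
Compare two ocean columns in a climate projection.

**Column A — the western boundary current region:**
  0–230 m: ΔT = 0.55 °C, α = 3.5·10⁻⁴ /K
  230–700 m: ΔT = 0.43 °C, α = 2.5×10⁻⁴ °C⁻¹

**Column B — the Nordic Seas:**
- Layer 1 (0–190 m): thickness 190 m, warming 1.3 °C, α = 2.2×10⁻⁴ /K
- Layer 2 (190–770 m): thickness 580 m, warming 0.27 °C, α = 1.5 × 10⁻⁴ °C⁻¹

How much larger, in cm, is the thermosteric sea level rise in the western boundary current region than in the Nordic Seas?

A 0.55 × 3.5×10⁻⁴ × 230 = 0.044275 m
A 2.5×10⁻⁴ × 470 × 0.43 = 0.050525 m
A total: 0.09480 m
B 2.2×10⁻⁴ × 190 × 1.3 = 0.05434 m
B Layer 2: 0.27 × 580 × 1.5×10⁻⁴ = 0.02349 m
B total: 0.07783 m
Difference: 0.09480 − 0.07783 = 0.01697 m

Δh_A − Δh_B ≈ 1.7 cm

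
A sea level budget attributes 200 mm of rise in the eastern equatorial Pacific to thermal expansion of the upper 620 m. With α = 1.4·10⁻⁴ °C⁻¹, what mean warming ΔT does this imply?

2.30 K

ΔT = Δh/(αH) = 0.2 / (1.4×10⁻⁴ × 620) ≈ 2.304 K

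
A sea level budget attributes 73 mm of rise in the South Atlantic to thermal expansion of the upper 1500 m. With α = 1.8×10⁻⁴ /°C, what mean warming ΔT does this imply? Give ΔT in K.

0.27 K

ΔT = Δh/(αH) = 0.073 / (1.8×10⁻⁴ × 1500) ≈ 0.2704 K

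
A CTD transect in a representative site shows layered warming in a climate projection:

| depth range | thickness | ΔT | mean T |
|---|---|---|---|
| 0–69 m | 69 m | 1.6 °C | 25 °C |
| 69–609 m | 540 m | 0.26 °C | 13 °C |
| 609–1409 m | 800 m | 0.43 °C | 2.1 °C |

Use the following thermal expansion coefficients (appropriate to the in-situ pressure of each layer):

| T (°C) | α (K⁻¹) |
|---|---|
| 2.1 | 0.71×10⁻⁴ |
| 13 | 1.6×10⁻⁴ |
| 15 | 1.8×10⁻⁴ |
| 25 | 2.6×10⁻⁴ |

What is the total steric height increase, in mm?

Layer 1 at 25 °C → α = 2.6×10⁻⁴ K⁻¹
Layer 2 at 13 °C → α = 1.6×10⁻⁴ K⁻¹
Layer 3 at 2.1 °C → α = 0.71×10⁻⁴ K⁻¹
1.6 × 2.6×10⁻⁴ × 69 = 0.028704 m
Layer 2: 540 × 0.26 × 1.6×10⁻⁴ = 0.022464 m
Layer 3: 800 × 0.71×10⁻⁴ × 0.43 = 0.024424 m
Δh = 0.028704 + 0.022464 + 0.024424 = 0.075592 m ≈ 75.6 mm

Δh ≈ 75.6 mm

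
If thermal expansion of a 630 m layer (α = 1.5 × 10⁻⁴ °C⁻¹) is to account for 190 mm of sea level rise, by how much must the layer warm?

about 2.0 °C

ΔT = Δh/(αH) = 0.19 / (1.5×10⁻⁴ × 630) ≈ 2.011 °C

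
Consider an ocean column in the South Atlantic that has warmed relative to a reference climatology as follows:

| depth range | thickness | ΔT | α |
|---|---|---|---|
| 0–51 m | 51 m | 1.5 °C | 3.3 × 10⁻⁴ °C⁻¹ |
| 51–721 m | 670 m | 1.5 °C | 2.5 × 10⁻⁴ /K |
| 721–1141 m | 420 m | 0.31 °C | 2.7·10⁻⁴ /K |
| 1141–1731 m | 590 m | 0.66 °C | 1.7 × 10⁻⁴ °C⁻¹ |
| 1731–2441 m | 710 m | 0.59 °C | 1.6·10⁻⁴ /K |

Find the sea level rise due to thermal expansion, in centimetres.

3.3×10⁻⁴ × 51 × 1.5 = 0.025245 m
2.5×10⁻⁴ × 1.5 × 670 = 0.25125 m
2.7×10⁻⁴ × 420 × 0.31 = 0.035154 m
Layer 4: 0.66 × 1.7×10⁻⁴ × 590 = 0.066198 m
Layer 5: 710 × 1.6×10⁻⁴ × 0.59 = 0.067024 m
Δh = 0.025245 + 0.25125 + 0.035154 + 0.066198 + 0.067024 = 0.444871 m

44 cm of thermosteric rise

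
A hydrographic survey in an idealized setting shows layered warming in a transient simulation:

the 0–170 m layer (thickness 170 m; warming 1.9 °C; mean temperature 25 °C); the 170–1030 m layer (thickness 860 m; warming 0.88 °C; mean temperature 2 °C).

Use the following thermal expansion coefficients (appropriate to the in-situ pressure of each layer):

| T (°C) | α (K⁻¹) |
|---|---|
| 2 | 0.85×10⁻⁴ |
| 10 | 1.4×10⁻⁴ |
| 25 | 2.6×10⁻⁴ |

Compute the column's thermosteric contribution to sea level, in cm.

Layer 1 at 25 °C → α = 2.6×10⁻⁴ K⁻¹
Layer 2 at 2 °C → α = 0.85×10⁻⁴ K⁻¹
2.6×10⁻⁴ × 170 × 1.9 = 0.08398 m
170–1030 m: 0.88 × 0.85×10⁻⁴ × 860 = 0.064328 m
Δh = 0.08398 + 0.064328 = 0.148308 m

Δh ≈ 14.8 cm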